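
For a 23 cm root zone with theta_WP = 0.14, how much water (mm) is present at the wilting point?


Step 1: Water (mm) = theta_WP * depth * 10
Step 2: Water = 0.14 * 23 * 10
Step 3: Water = 32.2 mm

32.2


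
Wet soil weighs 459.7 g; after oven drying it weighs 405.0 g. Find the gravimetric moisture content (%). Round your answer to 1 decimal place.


Step 1: Water mass = wet - dry = 459.7 - 405.0 = 54.7 g
Step 2: w = 100 * water mass / dry mass
Step 3: w = 100 * 54.7 / 405.0 = 13.5%

13.5


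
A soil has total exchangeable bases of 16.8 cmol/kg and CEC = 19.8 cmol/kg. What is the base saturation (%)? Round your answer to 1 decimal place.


Step 1: BS = 100 * (sum of bases) / CEC
Step 2: BS = 100 * 16.8 / 19.8
Step 3: BS = 84.8%

84.8


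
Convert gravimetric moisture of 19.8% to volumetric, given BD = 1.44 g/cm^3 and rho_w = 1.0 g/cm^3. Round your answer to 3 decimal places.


Step 1: theta = (w / 100) * BD / rho_w
Step 2: theta = (19.8 / 100) * 1.44 / 1.0
Step 3: theta = 0.198 * 1.44
Step 4: theta = 0.285

0.285


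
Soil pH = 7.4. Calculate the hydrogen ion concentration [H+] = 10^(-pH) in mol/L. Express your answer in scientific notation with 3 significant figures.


Step 1: [H+] = 10^(-pH)
Step 2: [H+] = 10^(-7.4)
Step 3: [H+] = 3.98e-08 mol/L

3.98e-08


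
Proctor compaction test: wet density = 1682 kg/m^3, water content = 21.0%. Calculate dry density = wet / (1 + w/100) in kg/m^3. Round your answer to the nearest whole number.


Step 1: Dry density = wet density / (1 + w/100)
Step 2: Dry density = 1682 / (1 + 21.0/100)
Step 3: Dry density = 1682 / 1.21
Step 4: Dry density = 1390 kg/m^3

1390


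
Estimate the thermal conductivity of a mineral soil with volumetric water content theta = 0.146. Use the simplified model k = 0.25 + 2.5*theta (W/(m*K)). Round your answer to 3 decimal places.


Step 1: k = 0.25 + 2.5 * theta
Step 2: k = 0.25 + 2.5 * 0.146
Step 3: k = 0.25 + 0.365
Step 4: k = 0.615 W/(m*K)

0.615


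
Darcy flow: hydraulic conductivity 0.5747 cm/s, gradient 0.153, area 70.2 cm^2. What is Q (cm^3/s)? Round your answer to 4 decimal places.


Step 1: Apply Darcy's law: Q = K * i * A
Step 2: Q = 0.5747 * 0.153 * 70.2
Step 3: Q = 6.1726 cm^3/s

6.1726


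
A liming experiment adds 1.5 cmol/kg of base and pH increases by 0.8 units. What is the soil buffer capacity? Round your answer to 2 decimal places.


Step 1: BC = change in base / change in pH
Step 2: BC = 1.5 / 0.8
Step 3: BC = 1.88 cmol/(kg*pH unit)

1.88


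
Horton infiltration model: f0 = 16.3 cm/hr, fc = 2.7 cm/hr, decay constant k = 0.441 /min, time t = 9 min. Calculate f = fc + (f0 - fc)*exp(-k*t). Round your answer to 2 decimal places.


Step 1: f = fc + (f0 - fc) * exp(-k * t)
Step 2: exp(-0.441 * 9) = 0.018892
Step 3: f = 2.7 + (16.3 - 2.7) * 0.018892
Step 4: f = 2.7 + 13.6 * 0.018892
Step 5: f = 2.96 cm/hr

2.96


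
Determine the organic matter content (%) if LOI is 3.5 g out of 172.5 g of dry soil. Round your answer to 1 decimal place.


Step 1: OM% = 100 * LOI / sample mass
Step 2: OM = 100 * 3.5 / 172.5
Step 3: OM = 2.0%

2.0


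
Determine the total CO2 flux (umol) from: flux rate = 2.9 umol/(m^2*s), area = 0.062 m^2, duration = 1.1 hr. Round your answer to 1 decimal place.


Step 1: Convert time to seconds: 1.1 hr * 3600 = 3960.0 s
Step 2: Total = flux * area * time_s
Step 3: Total = 2.9 * 0.062 * 3960.0
Step 4: Total = 712.0 umol

712.0


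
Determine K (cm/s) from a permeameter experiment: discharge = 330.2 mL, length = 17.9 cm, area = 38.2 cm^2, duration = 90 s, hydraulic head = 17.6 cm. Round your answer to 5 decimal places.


Step 1: K = Q * L / (A * t * h)
Step 2: Numerator = 330.2 * 17.9 = 5910.58
Step 3: Denominator = 38.2 * 90 * 17.6 = 60508.8
Step 4: K = 5910.58 / 60508.8 = 0.09768 cm/s

0.09768


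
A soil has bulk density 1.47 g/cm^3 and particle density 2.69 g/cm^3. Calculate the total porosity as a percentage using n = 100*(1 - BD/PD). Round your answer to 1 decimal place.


Step 1: Formula: n = 100 * (1 - BD / PD)
Step 2: n = 100 * (1 - 1.47 / 2.69)
Step 3: n = 100 * (1 - 0.54647)
Step 4: n = 45.4%

45.4


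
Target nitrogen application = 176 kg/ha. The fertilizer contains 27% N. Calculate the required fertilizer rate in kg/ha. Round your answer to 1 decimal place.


Step 1: Fertilizer rate = target N / (N content / 100)
Step 2: Rate = 176 / (27 / 100)
Step 3: Rate = 176 / 0.27
Step 4: Rate = 651.9 kg/ha

651.9


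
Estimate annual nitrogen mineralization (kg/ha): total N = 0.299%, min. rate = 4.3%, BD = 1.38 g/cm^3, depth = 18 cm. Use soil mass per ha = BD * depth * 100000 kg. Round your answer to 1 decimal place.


Step 1: Soil mass per ha = BD * depth * 100000 = 1.38 * 18 * 100000 = 2484000 kg
Step 2: Total N pool = soil mass * N%/100 = 2484000 * 0.299/100 = 7427.16 kg/ha
Step 3: N mineralized = N pool * rate%/100 = 7427.16 * 4.3/100 = 319.4 kg/ha/yr

319.4


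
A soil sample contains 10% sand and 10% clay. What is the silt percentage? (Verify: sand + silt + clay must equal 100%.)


Step 1: sand + silt + clay = 100%
Step 2: silt = 100 - sand - clay
Step 3: silt = 100 - 10 - 10
Step 4: silt = 80%

80


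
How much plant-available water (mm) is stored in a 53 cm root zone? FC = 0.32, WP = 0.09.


Step 1: Available water = (FC - WP) * depth * 10
Step 2: AW = (0.32 - 0.09) * 53 * 10
Step 3: AW = 0.23 * 53 * 10
Step 4: AW = 121.9 mm

121.9


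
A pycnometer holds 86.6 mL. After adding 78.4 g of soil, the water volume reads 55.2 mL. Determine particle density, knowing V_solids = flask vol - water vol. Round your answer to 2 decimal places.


Step 1: Volume of solids = flask volume - water volume with soil
Step 2: V_solids = 86.6 - 55.2 = 31.4 mL
Step 3: Particle density = mass / V_solids = 78.4 / 31.4 = 2.5 g/cm^3

2.5


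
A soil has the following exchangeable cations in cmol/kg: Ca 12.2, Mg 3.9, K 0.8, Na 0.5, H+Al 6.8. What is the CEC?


Step 1: CEC = Ca + Mg + K + Na + (H+Al)
Step 2: CEC = 12.2 + 3.9 + 0.8 + 0.5 + 6.8
Step 3: CEC = 24.2 cmol/kg

24.2


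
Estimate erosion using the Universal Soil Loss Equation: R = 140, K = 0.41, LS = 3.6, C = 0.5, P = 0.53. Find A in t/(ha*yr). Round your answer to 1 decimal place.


Step 1: A = R * K * LS * C * P
Step 2: R * K = 140 * 0.41 = 57.4
Step 3: (R*K) * LS = 57.4 * 3.6 = 206.64
Step 4: * C * P = 206.64 * 0.5 * 0.53 = 54.8
Step 5: A = 54.8 t/(ha*yr)

54.8


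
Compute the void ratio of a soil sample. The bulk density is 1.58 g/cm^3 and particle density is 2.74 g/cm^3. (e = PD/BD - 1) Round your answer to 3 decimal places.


Step 1: e = PD / BD - 1
Step 2: e = 2.74 / 1.58 - 1
Step 3: e = 1.73418 - 1
Step 4: e = 0.734

0.734


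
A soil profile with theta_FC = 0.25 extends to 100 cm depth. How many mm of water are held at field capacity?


Step 1: Water (mm) = theta_FC * depth (cm) * 10
Step 2: Water = 0.25 * 100 * 10
Step 3: Water = 250.0 mm

250.0


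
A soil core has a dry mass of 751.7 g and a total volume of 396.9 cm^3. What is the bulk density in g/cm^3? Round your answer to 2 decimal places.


Step 1: Identify the formula: BD = dry mass / volume
Step 2: Substitute values: BD = 751.7 / 396.9
Step 3: BD = 1.89 g/cm^3

1.89


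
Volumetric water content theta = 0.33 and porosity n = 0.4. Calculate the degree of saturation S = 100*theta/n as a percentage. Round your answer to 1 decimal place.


Step 1: S = 100 * theta_v / n
Step 2: S = 100 * 0.33 / 0.4
Step 3: S = 82.5%

82.5


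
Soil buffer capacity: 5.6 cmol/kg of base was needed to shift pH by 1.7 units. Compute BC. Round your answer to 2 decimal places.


Step 1: BC = change in base / change in pH
Step 2: BC = 5.6 / 1.7
Step 3: BC = 3.29 cmol/(kg*pH unit)

3.29


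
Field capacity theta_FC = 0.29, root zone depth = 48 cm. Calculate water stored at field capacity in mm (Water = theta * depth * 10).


Step 1: Water (mm) = theta_FC * depth (cm) * 10
Step 2: Water = 0.29 * 48 * 10
Step 3: Water = 139.2 mm

139.2


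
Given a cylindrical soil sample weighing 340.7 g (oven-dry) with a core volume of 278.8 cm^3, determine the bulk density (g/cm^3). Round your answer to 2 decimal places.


Step 1: Identify the formula: BD = dry mass / volume
Step 2: Substitute values: BD = 340.7 / 278.8
Step 3: BD = 1.22 g/cm^3

1.22


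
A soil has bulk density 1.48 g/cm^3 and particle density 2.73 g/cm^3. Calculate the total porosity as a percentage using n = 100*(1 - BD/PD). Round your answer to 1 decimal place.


Step 1: Formula: n = 100 * (1 - BD / PD)
Step 2: n = 100 * (1 - 1.48 / 2.73)
Step 3: n = 100 * (1 - 0.54212)
Step 4: n = 45.8%

45.8


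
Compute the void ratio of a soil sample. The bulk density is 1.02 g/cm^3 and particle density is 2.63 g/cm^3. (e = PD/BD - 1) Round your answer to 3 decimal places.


Step 1: e = PD / BD - 1
Step 2: e = 2.63 / 1.02 - 1
Step 3: e = 2.57843 - 1
Step 4: e = 1.578

1.578


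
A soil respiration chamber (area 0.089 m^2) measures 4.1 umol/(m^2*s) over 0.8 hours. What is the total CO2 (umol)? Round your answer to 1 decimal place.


Step 1: Convert time to seconds: 0.8 hr * 3600 = 2880.0 s
Step 2: Total = flux * area * time_s
Step 3: Total = 4.1 * 0.089 * 2880.0
Step 4: Total = 1050.9 umol

1050.9


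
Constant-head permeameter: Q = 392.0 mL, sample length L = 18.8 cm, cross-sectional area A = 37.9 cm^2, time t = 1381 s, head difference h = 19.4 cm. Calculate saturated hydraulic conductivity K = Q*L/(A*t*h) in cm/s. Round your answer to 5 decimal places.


Step 1: K = Q * L / (A * t * h)
Step 2: Numerator = 392.0 * 18.8 = 7369.6
Step 3: Denominator = 37.9 * 1381 * 19.4 = 1015394.06
Step 4: K = 7369.6 / 1015394.06 = 0.00726 cm/s

0.00726


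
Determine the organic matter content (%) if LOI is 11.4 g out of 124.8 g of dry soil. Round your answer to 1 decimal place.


Step 1: OM% = 100 * LOI / sample mass
Step 2: OM = 100 * 11.4 / 124.8
Step 3: OM = 9.1%

9.1


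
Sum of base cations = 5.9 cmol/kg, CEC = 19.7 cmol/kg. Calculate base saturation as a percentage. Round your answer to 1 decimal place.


Step 1: BS = 100 * (sum of bases) / CEC
Step 2: BS = 100 * 5.9 / 19.7
Step 3: BS = 29.9%

29.9


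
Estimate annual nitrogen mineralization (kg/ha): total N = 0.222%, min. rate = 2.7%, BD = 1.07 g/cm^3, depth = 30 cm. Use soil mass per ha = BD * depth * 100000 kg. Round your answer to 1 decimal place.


Step 1: Soil mass per ha = BD * depth * 100000 = 1.07 * 30 * 100000 = 3210000 kg
Step 2: Total N pool = soil mass * N%/100 = 3210000 * 0.222/100 = 7126.2 kg/ha
Step 3: N mineralized = N pool * rate%/100 = 7126.2 * 2.7/100 = 192.4 kg/ha/yr

192.4


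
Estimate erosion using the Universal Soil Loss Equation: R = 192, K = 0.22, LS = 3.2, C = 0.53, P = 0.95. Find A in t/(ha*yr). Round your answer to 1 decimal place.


Step 1: A = R * K * LS * C * P
Step 2: R * K = 192 * 0.22 = 42.24
Step 3: (R*K) * LS = 42.24 * 3.2 = 135.168
Step 4: * C * P = 135.168 * 0.53 * 0.95 = 68.1
Step 5: A = 68.1 t/(ha*yr)

68.1


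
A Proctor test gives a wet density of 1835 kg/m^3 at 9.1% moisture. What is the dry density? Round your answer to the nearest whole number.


Step 1: Dry density = wet density / (1 + w/100)
Step 2: Dry density = 1835 / (1 + 9.1/100)
Step 3: Dry density = 1835 / 1.091
Step 4: Dry density = 1682 kg/m^3

1682


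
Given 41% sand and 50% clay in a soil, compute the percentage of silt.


Step 1: sand + silt + clay = 100%
Step 2: silt = 100 - sand - clay
Step 3: silt = 100 - 41 - 50
Step 4: silt = 9%

9


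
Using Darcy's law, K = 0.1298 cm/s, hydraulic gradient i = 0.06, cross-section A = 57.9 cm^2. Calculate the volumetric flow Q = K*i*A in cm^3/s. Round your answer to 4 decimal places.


Step 1: Apply Darcy's law: Q = K * i * A
Step 2: Q = 0.1298 * 0.06 * 57.9
Step 3: Q = 0.4509 cm^3/s

0.4509


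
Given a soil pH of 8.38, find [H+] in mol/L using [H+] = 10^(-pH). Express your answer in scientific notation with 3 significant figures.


Step 1: [H+] = 10^(-pH)
Step 2: [H+] = 10^(-8.38)
Step 3: [H+] = 4.17e-09 mol/L

4.17e-09


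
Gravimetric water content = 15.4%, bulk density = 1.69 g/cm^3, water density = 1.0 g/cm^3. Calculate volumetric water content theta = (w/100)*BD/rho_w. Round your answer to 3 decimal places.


Step 1: theta = (w / 100) * BD / rho_w
Step 2: theta = (15.4 / 100) * 1.69 / 1.0
Step 3: theta = 0.154 * 1.69
Step 4: theta = 0.26

0.26


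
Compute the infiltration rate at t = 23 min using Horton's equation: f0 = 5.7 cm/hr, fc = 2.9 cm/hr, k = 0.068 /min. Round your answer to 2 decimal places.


Step 1: f = fc + (f0 - fc) * exp(-k * t)
Step 2: exp(-0.068 * 23) = 0.209297
Step 3: f = 2.9 + (5.7 - 2.9) * 0.209297
Step 4: f = 2.9 + 2.8 * 0.209297
Step 5: f = 3.49 cm/hr

3.49


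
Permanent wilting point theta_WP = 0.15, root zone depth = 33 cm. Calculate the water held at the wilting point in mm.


Step 1: Water (mm) = theta_WP * depth * 10
Step 2: Water = 0.15 * 33 * 10
Step 3: Water = 49.5 mm

49.5


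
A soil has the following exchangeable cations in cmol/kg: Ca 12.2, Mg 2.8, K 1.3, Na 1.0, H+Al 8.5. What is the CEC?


Step 1: CEC = Ca + Mg + K + Na + (H+Al)
Step 2: CEC = 12.2 + 2.8 + 1.3 + 1.0 + 8.5
Step 3: CEC = 25.8 cmol/kg

25.8


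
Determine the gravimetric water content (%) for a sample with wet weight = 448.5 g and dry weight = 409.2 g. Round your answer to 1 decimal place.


Step 1: Water mass = wet - dry = 448.5 - 409.2 = 39.3 g
Step 2: w = 100 * water mass / dry mass
Step 3: w = 100 * 39.3 / 409.2 = 9.6%

9.6


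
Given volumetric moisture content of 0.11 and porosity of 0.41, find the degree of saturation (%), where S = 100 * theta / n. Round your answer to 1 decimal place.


Step 1: S = 100 * theta_v / n
Step 2: S = 100 * 0.11 / 0.41
Step 3: S = 26.8%

26.8


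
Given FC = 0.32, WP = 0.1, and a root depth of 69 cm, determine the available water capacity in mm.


Step 1: Available water = (FC - WP) * depth * 10
Step 2: AW = (0.32 - 0.1) * 69 * 10
Step 3: AW = 0.22 * 69 * 10
Step 4: AW = 151.8 mm

151.8


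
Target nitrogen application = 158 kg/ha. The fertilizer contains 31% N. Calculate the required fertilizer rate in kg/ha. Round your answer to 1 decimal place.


Step 1: Fertilizer rate = target N / (N content / 100)
Step 2: Rate = 158 / (31 / 100)
Step 3: Rate = 158 / 0.31
Step 4: Rate = 509.7 kg/ha

509.7


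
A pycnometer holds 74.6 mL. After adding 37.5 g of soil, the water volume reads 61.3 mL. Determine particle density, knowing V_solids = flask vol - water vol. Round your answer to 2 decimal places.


Step 1: Volume of solids = flask volume - water volume with soil
Step 2: V_solids = 74.6 - 61.3 = 13.3 mL
Step 3: Particle density = mass / V_solids = 37.5 / 13.3 = 2.82 g/cm^3

2.82


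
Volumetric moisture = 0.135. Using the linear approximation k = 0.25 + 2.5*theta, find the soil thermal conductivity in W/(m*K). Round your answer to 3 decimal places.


Step 1: k = 0.25 + 2.5 * theta
Step 2: k = 0.25 + 2.5 * 0.135
Step 3: k = 0.25 + 0.338
Step 4: k = 0.588 W/(m*K)

0.588


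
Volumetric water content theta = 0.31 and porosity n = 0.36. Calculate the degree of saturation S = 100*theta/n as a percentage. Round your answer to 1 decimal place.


Step 1: S = 100 * theta_v / n
Step 2: S = 100 * 0.31 / 0.36
Step 3: S = 86.1%

86.1


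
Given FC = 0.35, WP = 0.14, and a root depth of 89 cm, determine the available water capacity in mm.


Step 1: Available water = (FC - WP) * depth * 10
Step 2: AW = (0.35 - 0.14) * 89 * 10
Step 3: AW = 0.21 * 89 * 10
Step 4: AW = 186.9 mm

186.9


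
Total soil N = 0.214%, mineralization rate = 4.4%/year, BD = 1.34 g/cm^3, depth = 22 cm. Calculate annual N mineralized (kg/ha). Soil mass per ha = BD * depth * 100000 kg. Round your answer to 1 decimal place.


Step 1: Soil mass per ha = BD * depth * 100000 = 1.34 * 22 * 100000 = 2948000 kg
Step 2: Total N pool = soil mass * N%/100 = 2948000 * 0.214/100 = 6308.72 kg/ha
Step 3: N mineralized = N pool * rate%/100 = 6308.72 * 4.4/100 = 277.6 kg/ha/yr

277.6


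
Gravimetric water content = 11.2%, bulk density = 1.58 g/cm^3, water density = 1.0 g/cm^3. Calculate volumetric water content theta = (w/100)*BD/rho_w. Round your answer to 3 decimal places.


Step 1: theta = (w / 100) * BD / rho_w
Step 2: theta = (11.2 / 100) * 1.58 / 1.0
Step 3: theta = 0.112 * 1.58
Step 4: theta = 0.177

0.177


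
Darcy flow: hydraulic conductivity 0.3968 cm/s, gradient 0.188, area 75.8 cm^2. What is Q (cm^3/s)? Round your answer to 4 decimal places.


Step 1: Apply Darcy's law: Q = K * i * A
Step 2: Q = 0.3968 * 0.188 * 75.8
Step 3: Q = 5.6546 cm^3/s

5.6546


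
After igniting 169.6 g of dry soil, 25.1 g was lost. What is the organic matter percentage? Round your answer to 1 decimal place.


Step 1: OM% = 100 * LOI / sample mass
Step 2: OM = 100 * 25.1 / 169.6
Step 3: OM = 14.8%

14.8


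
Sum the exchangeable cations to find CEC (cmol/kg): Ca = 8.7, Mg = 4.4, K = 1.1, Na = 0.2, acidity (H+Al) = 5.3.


Step 1: CEC = Ca + Mg + K + Na + (H+Al)
Step 2: CEC = 8.7 + 4.4 + 1.1 + 0.2 + 5.3
Step 3: CEC = 19.7 cmol/kg

19.7


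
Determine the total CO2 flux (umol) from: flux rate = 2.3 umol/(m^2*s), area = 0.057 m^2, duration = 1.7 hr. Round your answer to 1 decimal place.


Step 1: Convert time to seconds: 1.7 hr * 3600 = 6120.0 s
Step 2: Total = flux * area * time_s
Step 3: Total = 2.3 * 0.057 * 6120.0
Step 4: Total = 802.3 umol

802.3


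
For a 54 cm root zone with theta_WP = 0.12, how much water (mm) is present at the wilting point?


Step 1: Water (mm) = theta_WP * depth * 10
Step 2: Water = 0.12 * 54 * 10
Step 3: Water = 64.8 mm

64.8


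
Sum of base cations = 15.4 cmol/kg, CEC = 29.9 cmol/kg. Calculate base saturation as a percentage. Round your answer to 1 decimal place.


Step 1: BS = 100 * (sum of bases) / CEC
Step 2: BS = 100 * 15.4 / 29.9
Step 3: BS = 51.5%

51.5


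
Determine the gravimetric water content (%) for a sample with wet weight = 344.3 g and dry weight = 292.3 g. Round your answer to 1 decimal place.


Step 1: Water mass = wet - dry = 344.3 - 292.3 = 52.0 g
Step 2: w = 100 * water mass / dry mass
Step 3: w = 100 * 52.0 / 292.3 = 17.8%

17.8


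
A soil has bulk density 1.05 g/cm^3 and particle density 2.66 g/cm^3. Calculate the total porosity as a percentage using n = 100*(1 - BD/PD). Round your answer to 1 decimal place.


Step 1: Formula: n = 100 * (1 - BD / PD)
Step 2: n = 100 * (1 - 1.05 / 2.66)
Step 3: n = 100 * (1 - 0.39474)
Step 4: n = 60.5%

60.5


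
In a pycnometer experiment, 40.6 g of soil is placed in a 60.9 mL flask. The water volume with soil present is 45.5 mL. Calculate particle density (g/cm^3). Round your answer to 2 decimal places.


Step 1: Volume of solids = flask volume - water volume with soil
Step 2: V_solids = 60.9 - 45.5 = 15.4 mL
Step 3: Particle density = mass / V_solids = 40.6 / 15.4 = 2.64 g/cm^3

2.64


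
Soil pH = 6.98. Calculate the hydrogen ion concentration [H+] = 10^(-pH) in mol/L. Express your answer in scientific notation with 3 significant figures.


Step 1: [H+] = 10^(-pH)
Step 2: [H+] = 10^(-6.98)
Step 3: [H+] = 1.05e-07 mol/L

1.05e-07


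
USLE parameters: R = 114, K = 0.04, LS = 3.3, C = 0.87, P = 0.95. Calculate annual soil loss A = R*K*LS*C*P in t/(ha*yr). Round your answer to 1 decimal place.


Step 1: A = R * K * LS * C * P
Step 2: R * K = 114 * 0.04 = 4.56
Step 3: (R*K) * LS = 4.56 * 3.3 = 15.048
Step 4: * C * P = 15.048 * 0.87 * 0.95 = 12.4
Step 5: A = 12.4 t/(ha*yr)

12.4


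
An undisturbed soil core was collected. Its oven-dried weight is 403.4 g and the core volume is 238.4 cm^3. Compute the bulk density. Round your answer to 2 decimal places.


Step 1: Identify the formula: BD = dry mass / volume
Step 2: Substitute values: BD = 403.4 / 238.4
Step 3: BD = 1.69 g/cm^3

1.69


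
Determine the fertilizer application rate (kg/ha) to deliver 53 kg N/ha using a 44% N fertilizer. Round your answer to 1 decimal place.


Step 1: Fertilizer rate = target N / (N content / 100)
Step 2: Rate = 53 / (44 / 100)
Step 3: Rate = 53 / 0.44
Step 4: Rate = 120.5 kg/ha

120.5


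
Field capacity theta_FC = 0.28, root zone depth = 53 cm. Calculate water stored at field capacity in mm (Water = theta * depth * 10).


Step 1: Water (mm) = theta_FC * depth (cm) * 10
Step 2: Water = 0.28 * 53 * 10
Step 3: Water = 148.4 mm

148.4


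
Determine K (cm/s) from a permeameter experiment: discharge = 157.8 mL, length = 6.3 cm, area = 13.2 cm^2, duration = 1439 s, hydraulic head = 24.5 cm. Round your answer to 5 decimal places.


Step 1: K = Q * L / (A * t * h)
Step 2: Numerator = 157.8 * 6.3 = 994.14
Step 3: Denominator = 13.2 * 1439 * 24.5 = 465372.6
Step 4: K = 994.14 / 465372.6 = 0.00214 cm/s

0.00214


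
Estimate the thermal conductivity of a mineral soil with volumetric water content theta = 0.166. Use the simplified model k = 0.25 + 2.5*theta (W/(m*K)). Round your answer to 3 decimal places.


Step 1: k = 0.25 + 2.5 * theta
Step 2: k = 0.25 + 2.5 * 0.166
Step 3: k = 0.25 + 0.415
Step 4: k = 0.665 W/(m*K)

0.665


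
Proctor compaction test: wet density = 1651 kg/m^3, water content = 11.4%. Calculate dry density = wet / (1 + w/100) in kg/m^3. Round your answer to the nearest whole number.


Step 1: Dry density = wet density / (1 + w/100)
Step 2: Dry density = 1651 / (1 + 11.4/100)
Step 3: Dry density = 1651 / 1.114
Step 4: Dry density = 1482 kg/m^3

1482


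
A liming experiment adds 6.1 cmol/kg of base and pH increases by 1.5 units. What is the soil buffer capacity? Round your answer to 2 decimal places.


Step 1: BC = change in base / change in pH
Step 2: BC = 6.1 / 1.5
Step 3: BC = 4.07 cmol/(kg*pH unit)

4.07


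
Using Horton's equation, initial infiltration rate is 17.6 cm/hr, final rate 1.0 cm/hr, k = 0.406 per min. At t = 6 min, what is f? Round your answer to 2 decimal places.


Step 1: f = fc + (f0 - fc) * exp(-k * t)
Step 2: exp(-0.406 * 6) = 0.08751
Step 3: f = 1.0 + (17.6 - 1.0) * 0.08751
Step 4: f = 1.0 + 16.6 * 0.08751
Step 5: f = 2.45 cm/hr

2.45


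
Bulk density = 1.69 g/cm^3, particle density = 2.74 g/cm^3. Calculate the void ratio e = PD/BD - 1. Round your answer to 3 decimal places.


Step 1: e = PD / BD - 1
Step 2: e = 2.74 / 1.69 - 1
Step 3: e = 1.6213 - 1
Step 4: e = 0.621

0.621


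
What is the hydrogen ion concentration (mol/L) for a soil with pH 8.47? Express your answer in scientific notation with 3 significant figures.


Step 1: [H+] = 10^(-pH)
Step 2: [H+] = 10^(-8.47)
Step 3: [H+] = 3.39e-09 mol/L

3.39e-09


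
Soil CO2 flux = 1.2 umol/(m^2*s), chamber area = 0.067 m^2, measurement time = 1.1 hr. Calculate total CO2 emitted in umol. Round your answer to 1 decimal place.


Step 1: Convert time to seconds: 1.1 hr * 3600 = 3960.0 s
Step 2: Total = flux * area * time_s
Step 3: Total = 1.2 * 0.067 * 3960.0
Step 4: Total = 318.4 umol

318.4


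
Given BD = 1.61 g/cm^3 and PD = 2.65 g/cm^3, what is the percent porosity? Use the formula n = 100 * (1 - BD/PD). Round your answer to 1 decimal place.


Step 1: Formula: n = 100 * (1 - BD / PD)
Step 2: n = 100 * (1 - 1.61 / 2.65)
Step 3: n = 100 * (1 - 0.60755)
Step 4: n = 39.2%

39.2


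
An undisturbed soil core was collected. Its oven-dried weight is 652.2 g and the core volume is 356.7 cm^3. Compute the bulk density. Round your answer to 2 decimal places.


Step 1: Identify the formula: BD = dry mass / volume
Step 2: Substitute values: BD = 652.2 / 356.7
Step 3: BD = 1.83 g/cm^3

1.83


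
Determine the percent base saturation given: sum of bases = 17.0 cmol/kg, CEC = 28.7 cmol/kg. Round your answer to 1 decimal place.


Step 1: BS = 100 * (sum of bases) / CEC
Step 2: BS = 100 * 17.0 / 28.7
Step 3: BS = 59.2%

59.2


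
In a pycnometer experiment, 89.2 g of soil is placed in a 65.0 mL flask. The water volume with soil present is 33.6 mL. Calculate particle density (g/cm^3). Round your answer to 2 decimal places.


Step 1: Volume of solids = flask volume - water volume with soil
Step 2: V_solids = 65.0 - 33.6 = 31.4 mL
Step 3: Particle density = mass / V_solids = 89.2 / 31.4 = 2.84 g/cm^3

2.84


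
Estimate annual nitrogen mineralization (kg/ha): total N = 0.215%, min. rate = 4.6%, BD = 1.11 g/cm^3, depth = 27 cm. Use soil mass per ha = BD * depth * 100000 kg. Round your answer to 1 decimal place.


Step 1: Soil mass per ha = BD * depth * 100000 = 1.11 * 27 * 100000 = 2997000 kg
Step 2: Total N pool = soil mass * N%/100 = 2997000 * 0.215/100 = 6443.55 kg/ha
Step 3: N mineralized = N pool * rate%/100 = 6443.55 * 4.6/100 = 296.4 kg/ha/yr

296.4


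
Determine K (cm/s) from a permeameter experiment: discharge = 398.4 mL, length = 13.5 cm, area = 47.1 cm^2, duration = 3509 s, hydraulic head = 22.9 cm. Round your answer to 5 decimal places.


Step 1: K = Q * L / (A * t * h)
Step 2: Numerator = 398.4 * 13.5 = 5378.4
Step 3: Denominator = 47.1 * 3509 * 22.9 = 3784772.31
Step 4: K = 5378.4 / 3784772.31 = 0.00142 cm/s

0.00142


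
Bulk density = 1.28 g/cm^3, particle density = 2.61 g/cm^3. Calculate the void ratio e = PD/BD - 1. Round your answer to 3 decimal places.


Step 1: e = PD / BD - 1
Step 2: e = 2.61 / 1.28 - 1
Step 3: e = 2.03906 - 1
Step 4: e = 1.039

1.039


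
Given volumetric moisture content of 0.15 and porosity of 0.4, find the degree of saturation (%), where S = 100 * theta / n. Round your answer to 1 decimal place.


Step 1: S = 100 * theta_v / n
Step 2: S = 100 * 0.15 / 0.4
Step 3: S = 37.5%

37.5


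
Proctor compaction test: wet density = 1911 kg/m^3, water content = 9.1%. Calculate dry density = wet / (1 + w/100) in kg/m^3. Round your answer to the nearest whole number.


Step 1: Dry density = wet density / (1 + w/100)
Step 2: Dry density = 1911 / (1 + 9.1/100)
Step 3: Dry density = 1911 / 1.091
Step 4: Dry density = 1752 kg/m^3

1752


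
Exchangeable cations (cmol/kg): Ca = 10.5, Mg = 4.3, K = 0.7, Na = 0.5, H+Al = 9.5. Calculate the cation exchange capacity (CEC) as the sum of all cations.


Step 1: CEC = Ca + Mg + K + Na + (H+Al)
Step 2: CEC = 10.5 + 4.3 + 0.7 + 0.5 + 9.5
Step 3: CEC = 25.5 cmol/kg

25.5


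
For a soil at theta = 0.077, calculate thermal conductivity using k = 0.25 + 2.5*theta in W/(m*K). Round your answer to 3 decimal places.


Step 1: k = 0.25 + 2.5 * theta
Step 2: k = 0.25 + 2.5 * 0.077
Step 3: k = 0.25 + 0.193
Step 4: k = 0.443 W/(m*K)

0.443


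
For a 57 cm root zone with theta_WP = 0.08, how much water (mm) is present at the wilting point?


Step 1: Water (mm) = theta_WP * depth * 10
Step 2: Water = 0.08 * 57 * 10
Step 3: Water = 45.6 mm

45.6


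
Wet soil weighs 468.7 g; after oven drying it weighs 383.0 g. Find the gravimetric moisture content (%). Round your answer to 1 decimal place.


Step 1: Water mass = wet - dry = 468.7 - 383.0 = 85.7 g
Step 2: w = 100 * water mass / dry mass
Step 3: w = 100 * 85.7 / 383.0 = 22.4%

22.4


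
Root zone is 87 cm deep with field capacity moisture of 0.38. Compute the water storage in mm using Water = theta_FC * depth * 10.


Step 1: Water (mm) = theta_FC * depth (cm) * 10
Step 2: Water = 0.38 * 87 * 10
Step 3: Water = 330.6 mm

330.6


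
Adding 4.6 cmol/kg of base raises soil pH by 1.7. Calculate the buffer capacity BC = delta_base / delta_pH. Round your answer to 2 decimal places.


Step 1: BC = change in base / change in pH
Step 2: BC = 4.6 / 1.7
Step 3: BC = 2.71 cmol/(kg*pH unit)

2.71


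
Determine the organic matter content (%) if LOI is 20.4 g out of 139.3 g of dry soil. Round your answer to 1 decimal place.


Step 1: OM% = 100 * LOI / sample mass
Step 2: OM = 100 * 20.4 / 139.3
Step 3: OM = 14.6%

14.6


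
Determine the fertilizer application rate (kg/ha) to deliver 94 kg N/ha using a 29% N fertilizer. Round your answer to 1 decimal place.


Step 1: Fertilizer rate = target N / (N content / 100)
Step 2: Rate = 94 / (29 / 100)
Step 3: Rate = 94 / 0.29
Step 4: Rate = 324.1 kg/ha

324.1


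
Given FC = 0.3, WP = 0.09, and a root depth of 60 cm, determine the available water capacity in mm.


Step 1: Available water = (FC - WP) * depth * 10
Step 2: AW = (0.3 - 0.09) * 60 * 10
Step 3: AW = 0.21 * 60 * 10
Step 4: AW = 126.0 mm

126.0


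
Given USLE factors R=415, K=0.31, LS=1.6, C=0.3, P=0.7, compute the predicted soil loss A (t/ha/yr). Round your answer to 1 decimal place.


Step 1: A = R * K * LS * C * P
Step 2: R * K = 415 * 0.31 = 128.65
Step 3: (R*K) * LS = 128.65 * 1.6 = 205.84
Step 4: * C * P = 205.84 * 0.3 * 0.7 = 43.2
Step 5: A = 43.2 t/(ha*yr)

43.2


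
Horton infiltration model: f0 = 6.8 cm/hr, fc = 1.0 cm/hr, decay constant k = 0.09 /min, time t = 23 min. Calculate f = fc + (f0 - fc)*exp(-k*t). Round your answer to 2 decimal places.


Step 1: f = fc + (f0 - fc) * exp(-k * t)
Step 2: exp(-0.09 * 23) = 0.126186
Step 3: f = 1.0 + (6.8 - 1.0) * 0.126186
Step 4: f = 1.0 + 5.8 * 0.126186
Step 5: f = 1.73 cm/hr

1.73


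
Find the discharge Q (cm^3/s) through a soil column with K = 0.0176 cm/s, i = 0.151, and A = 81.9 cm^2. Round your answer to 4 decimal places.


Step 1: Apply Darcy's law: Q = K * i * A
Step 2: Q = 0.0176 * 0.151 * 81.9
Step 3: Q = 0.2177 cm^3/s

0.2177


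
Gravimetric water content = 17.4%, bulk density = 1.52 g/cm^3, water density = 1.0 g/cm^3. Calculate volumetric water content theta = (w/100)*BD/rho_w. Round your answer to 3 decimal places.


Step 1: theta = (w / 100) * BD / rho_w
Step 2: theta = (17.4 / 100) * 1.52 / 1.0
Step 3: theta = 0.174 * 1.52
Step 4: theta = 0.264

0.264


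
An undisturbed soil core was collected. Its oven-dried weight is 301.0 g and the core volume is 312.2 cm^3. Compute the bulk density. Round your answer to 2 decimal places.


Step 1: Identify the formula: BD = dry mass / volume
Step 2: Substitute values: BD = 301.0 / 312.2
Step 3: BD = 0.96 g/cm^3

0.96


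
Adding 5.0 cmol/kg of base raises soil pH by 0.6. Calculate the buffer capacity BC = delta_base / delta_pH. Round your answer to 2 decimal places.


Step 1: BC = change in base / change in pH
Step 2: BC = 5.0 / 0.6
Step 3: BC = 8.33 cmol/(kg*pH unit)

8.33


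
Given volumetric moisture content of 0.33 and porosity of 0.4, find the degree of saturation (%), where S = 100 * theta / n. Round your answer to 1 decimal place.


Step 1: S = 100 * theta_v / n
Step 2: S = 100 * 0.33 / 0.4
Step 3: S = 82.5%

82.5


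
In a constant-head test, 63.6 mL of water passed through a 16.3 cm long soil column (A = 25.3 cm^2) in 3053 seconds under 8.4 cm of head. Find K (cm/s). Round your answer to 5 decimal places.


Step 1: K = Q * L / (A * t * h)
Step 2: Numerator = 63.6 * 16.3 = 1036.68
Step 3: Denominator = 25.3 * 3053 * 8.4 = 648823.56
Step 4: K = 1036.68 / 648823.56 = 0.0016 cm/s

0.0016


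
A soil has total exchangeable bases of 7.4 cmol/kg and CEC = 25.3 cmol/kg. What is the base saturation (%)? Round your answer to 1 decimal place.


Step 1: BS = 100 * (sum of bases) / CEC
Step 2: BS = 100 * 7.4 / 25.3
Step 3: BS = 29.2%

29.2


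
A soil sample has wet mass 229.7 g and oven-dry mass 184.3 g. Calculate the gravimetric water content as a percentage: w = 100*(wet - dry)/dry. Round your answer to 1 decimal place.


Step 1: Water mass = wet - dry = 229.7 - 184.3 = 45.4 g
Step 2: w = 100 * water mass / dry mass
Step 3: w = 100 * 45.4 / 184.3 = 24.6%

24.6


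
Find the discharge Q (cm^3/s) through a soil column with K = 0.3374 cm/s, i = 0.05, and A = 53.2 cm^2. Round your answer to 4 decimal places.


Step 1: Apply Darcy's law: Q = K * i * A
Step 2: Q = 0.3374 * 0.05 * 53.2
Step 3: Q = 0.8975 cm^3/s

0.8975


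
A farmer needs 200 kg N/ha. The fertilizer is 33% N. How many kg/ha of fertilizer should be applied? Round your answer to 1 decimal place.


Step 1: Fertilizer rate = target N / (N content / 100)
Step 2: Rate = 200 / (33 / 100)
Step 3: Rate = 200 / 0.33
Step 4: Rate = 606.1 kg/ha

606.1


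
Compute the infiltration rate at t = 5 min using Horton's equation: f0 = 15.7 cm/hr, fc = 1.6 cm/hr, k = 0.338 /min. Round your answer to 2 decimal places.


Step 1: f = fc + (f0 - fc) * exp(-k * t)
Step 2: exp(-0.338 * 5) = 0.18452
Step 3: f = 1.6 + (15.7 - 1.6) * 0.18452
Step 4: f = 1.6 + 14.1 * 0.18452
Step 5: f = 4.2 cm/hr

4.2


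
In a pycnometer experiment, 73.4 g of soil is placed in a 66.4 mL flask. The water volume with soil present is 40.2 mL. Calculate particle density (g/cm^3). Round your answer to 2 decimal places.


Step 1: Volume of solids = flask volume - water volume with soil
Step 2: V_solids = 66.4 - 40.2 = 26.2 mL
Step 3: Particle density = mass / V_solids = 73.4 / 26.2 = 2.8 g/cm^3

2.8


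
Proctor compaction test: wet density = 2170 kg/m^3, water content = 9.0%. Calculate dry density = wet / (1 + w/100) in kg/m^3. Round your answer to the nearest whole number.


Step 1: Dry density = wet density / (1 + w/100)
Step 2: Dry density = 2170 / (1 + 9.0/100)
Step 3: Dry density = 2170 / 1.09
Step 4: Dry density = 1991 kg/m^3

1991


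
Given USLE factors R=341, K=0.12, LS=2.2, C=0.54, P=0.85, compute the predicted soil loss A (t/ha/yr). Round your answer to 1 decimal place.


Step 1: A = R * K * LS * C * P
Step 2: R * K = 341 * 0.12 = 40.92
Step 3: (R*K) * LS = 40.92 * 2.2 = 90.024
Step 4: * C * P = 90.024 * 0.54 * 0.85 = 41.3
Step 5: A = 41.3 t/(ha*yr)

41.3


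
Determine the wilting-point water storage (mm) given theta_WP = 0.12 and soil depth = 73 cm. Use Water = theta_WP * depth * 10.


Step 1: Water (mm) = theta_WP * depth * 10
Step 2: Water = 0.12 * 73 * 10
Step 3: Water = 87.6 mm

87.6


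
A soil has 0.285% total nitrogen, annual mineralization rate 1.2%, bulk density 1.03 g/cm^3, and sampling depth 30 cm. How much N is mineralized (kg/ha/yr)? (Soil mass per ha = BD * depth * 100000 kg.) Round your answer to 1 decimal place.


Step 1: Soil mass per ha = BD * depth * 100000 = 1.03 * 30 * 100000 = 3090000 kg
Step 2: Total N pool = soil mass * N%/100 = 3090000 * 0.285/100 = 8806.5 kg/ha
Step 3: N mineralized = N pool * rate%/100 = 8806.5 * 1.2/100 = 105.7 kg/ha/yr

105.7


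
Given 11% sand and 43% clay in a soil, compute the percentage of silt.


Step 1: sand + silt + clay = 100%
Step 2: silt = 100 - sand - clay
Step 3: silt = 100 - 11 - 43
Step 4: silt = 46%

46


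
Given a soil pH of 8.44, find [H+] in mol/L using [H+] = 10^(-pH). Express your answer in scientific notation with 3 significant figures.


Step 1: [H+] = 10^(-pH)
Step 2: [H+] = 10^(-8.44)
Step 3: [H+] = 3.63e-09 mol/L

3.63e-09


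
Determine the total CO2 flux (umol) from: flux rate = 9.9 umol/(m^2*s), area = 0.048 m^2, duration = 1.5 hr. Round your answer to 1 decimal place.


Step 1: Convert time to seconds: 1.5 hr * 3600 = 5400.0 s
Step 2: Total = flux * area * time_s
Step 3: Total = 9.9 * 0.048 * 5400.0
Step 4: Total = 2566.1 umol

2566.1


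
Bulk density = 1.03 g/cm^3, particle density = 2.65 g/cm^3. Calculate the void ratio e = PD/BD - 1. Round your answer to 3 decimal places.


Step 1: e = PD / BD - 1
Step 2: e = 2.65 / 1.03 - 1
Step 3: e = 2.57282 - 1
Step 4: e = 1.573

1.573


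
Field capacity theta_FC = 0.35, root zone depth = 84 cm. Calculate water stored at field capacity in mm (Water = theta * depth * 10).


Step 1: Water (mm) = theta_FC * depth (cm) * 10
Step 2: Water = 0.35 * 84 * 10
Step 3: Water = 294.0 mm

294.0


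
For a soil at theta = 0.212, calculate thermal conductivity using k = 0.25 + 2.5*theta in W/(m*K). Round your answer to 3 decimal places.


Step 1: k = 0.25 + 2.5 * theta
Step 2: k = 0.25 + 2.5 * 0.212
Step 3: k = 0.25 + 0.53
Step 4: k = 0.78 W/(m*K)

0.78


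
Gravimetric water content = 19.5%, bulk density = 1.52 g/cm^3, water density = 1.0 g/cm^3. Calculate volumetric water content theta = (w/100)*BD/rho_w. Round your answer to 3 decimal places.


Step 1: theta = (w / 100) * BD / rho_w
Step 2: theta = (19.5 / 100) * 1.52 / 1.0
Step 3: theta = 0.195 * 1.52
Step 4: theta = 0.296

0.296


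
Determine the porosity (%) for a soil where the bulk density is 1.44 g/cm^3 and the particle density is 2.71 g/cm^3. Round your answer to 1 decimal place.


Step 1: Formula: n = 100 * (1 - BD / PD)
Step 2: n = 100 * (1 - 1.44 / 2.71)
Step 3: n = 100 * (1 - 0.53137)
Step 4: n = 46.9%

46.9


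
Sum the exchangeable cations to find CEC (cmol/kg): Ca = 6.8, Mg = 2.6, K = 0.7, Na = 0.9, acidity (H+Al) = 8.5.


Step 1: CEC = Ca + Mg + K + Na + (H+Al)
Step 2: CEC = 6.8 + 2.6 + 0.7 + 0.9 + 8.5
Step 3: CEC = 19.5 cmol/kg

19.5


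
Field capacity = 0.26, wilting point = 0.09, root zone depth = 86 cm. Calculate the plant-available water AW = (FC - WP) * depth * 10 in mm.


Step 1: Available water = (FC - WP) * depth * 10
Step 2: AW = (0.26 - 0.09) * 86 * 10
Step 3: AW = 0.17 * 86 * 10
Step 4: AW = 146.2 mm

146.2


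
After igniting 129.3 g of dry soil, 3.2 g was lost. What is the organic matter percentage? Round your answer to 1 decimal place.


Step 1: OM% = 100 * LOI / sample mass
Step 2: OM = 100 * 3.2 / 129.3
Step 3: OM = 2.5%

2.5


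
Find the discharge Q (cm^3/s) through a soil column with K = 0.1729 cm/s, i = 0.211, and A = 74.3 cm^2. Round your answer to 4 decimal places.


Step 1: Apply Darcy's law: Q = K * i * A
Step 2: Q = 0.1729 * 0.211 * 74.3
Step 3: Q = 2.7106 cm^3/s

2.7106


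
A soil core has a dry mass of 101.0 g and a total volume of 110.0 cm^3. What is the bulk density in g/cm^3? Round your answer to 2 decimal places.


Step 1: Identify the formula: BD = dry mass / volume
Step 2: Substitute values: BD = 101.0 / 110.0
Step 3: BD = 0.92 g/cm^3

0.92


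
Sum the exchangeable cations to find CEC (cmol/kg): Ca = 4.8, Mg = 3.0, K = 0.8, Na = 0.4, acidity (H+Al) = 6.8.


Step 1: CEC = Ca + Mg + K + Na + (H+Al)
Step 2: CEC = 4.8 + 3.0 + 0.8 + 0.4 + 6.8
Step 3: CEC = 15.8 cmol/kg

15.8


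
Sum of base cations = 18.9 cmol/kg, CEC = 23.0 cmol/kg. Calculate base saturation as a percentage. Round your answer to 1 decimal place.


Step 1: BS = 100 * (sum of bases) / CEC
Step 2: BS = 100 * 18.9 / 23.0
Step 3: BS = 82.2%

82.2


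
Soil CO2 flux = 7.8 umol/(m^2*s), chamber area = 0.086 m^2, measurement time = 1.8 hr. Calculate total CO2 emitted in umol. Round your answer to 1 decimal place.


Step 1: Convert time to seconds: 1.8 hr * 3600 = 6480.0 s
Step 2: Total = flux * area * time_s
Step 3: Total = 7.8 * 0.086 * 6480.0
Step 4: Total = 4346.8 umol

4346.8


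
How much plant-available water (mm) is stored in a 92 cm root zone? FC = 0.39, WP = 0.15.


Step 1: Available water = (FC - WP) * depth * 10
Step 2: AW = (0.39 - 0.15) * 92 * 10
Step 3: AW = 0.24 * 92 * 10
Step 4: AW = 220.8 mm

220.8


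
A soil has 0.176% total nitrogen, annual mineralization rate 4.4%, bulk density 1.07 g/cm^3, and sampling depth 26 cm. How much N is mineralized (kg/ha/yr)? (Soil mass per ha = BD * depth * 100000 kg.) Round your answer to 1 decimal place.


Step 1: Soil mass per ha = BD * depth * 100000 = 1.07 * 26 * 100000 = 2782000 kg
Step 2: Total N pool = soil mass * N%/100 = 2782000 * 0.176/100 = 4896.32 kg/ha
Step 3: N mineralized = N pool * rate%/100 = 4896.32 * 4.4/100 = 215.4 kg/ha/yr

215.4


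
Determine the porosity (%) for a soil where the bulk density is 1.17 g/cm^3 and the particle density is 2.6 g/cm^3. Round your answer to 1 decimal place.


Step 1: Formula: n = 100 * (1 - BD / PD)
Step 2: n = 100 * (1 - 1.17 / 2.6)
Step 3: n = 100 * (1 - 0.45)
Step 4: n = 55.0%

55.0


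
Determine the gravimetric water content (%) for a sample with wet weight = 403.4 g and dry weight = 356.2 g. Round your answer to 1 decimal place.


Step 1: Water mass = wet - dry = 403.4 - 356.2 = 47.2 g
Step 2: w = 100 * water mass / dry mass
Step 3: w = 100 * 47.2 / 356.2 = 13.3%

13.3


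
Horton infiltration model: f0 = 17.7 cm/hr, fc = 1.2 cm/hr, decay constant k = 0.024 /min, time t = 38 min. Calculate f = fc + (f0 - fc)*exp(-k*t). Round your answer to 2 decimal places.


Step 1: f = fc + (f0 - fc) * exp(-k * t)
Step 2: exp(-0.024 * 38) = 0.40172
Step 3: f = 1.2 + (17.7 - 1.2) * 0.40172
Step 4: f = 1.2 + 16.5 * 0.40172
Step 5: f = 7.83 cm/hr

7.83
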